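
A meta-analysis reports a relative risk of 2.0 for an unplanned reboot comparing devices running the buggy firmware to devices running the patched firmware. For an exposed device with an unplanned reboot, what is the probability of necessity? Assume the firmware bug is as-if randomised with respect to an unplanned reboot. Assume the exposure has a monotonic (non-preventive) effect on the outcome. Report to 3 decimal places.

Under exogeneity and monotonicity, PN = (RR − 1) / RR = 1 − 1/RR.
PN = (2.0 − 1) / 2.0 = 1 / 2.0 ≈ 0.5000

PN ≈ 0.500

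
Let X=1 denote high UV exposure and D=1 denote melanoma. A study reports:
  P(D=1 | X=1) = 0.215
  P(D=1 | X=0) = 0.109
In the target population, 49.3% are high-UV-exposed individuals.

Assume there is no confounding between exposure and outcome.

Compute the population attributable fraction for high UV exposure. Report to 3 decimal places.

PAF ≈ 0.324

Let p₁ = 0.215, p₀ = 0.109.
Overall risk P(Y=1) = π·p₁ + (1−π)·p₀ = 0.493×0.215 + 0.507×0.109 = 0.16126.
Under exogeneity, PAF = [P(Y=1) − p₀] / P(Y=1).
PAF = (0.16126 − 0.109) / 0.16126 ≈ 0.3241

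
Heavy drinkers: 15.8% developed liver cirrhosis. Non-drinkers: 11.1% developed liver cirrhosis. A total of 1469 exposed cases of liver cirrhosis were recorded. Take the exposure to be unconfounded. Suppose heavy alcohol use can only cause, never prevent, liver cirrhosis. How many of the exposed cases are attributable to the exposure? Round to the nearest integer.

about 437 cases

p₁ = 0.158, p₀ = 0.111.
PN = (p₁ − p₀)/p₁ = (0.158 − 0.111) / 0.158 ≈ 0.29747.
Attributable cases ≈ PN × (exposed cases) = 0.29747 × 1469 ≈ 436.98.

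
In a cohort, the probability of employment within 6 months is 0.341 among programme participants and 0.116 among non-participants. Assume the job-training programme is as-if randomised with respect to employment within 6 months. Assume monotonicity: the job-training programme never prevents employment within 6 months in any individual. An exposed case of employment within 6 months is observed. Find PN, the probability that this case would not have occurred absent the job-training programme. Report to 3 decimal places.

PN ≈ 0.660

Let p₁ = 0.341, p₀ = 0.116.
Under exogeneity and monotonicity, PN = (p₁ − p₀) / p₁.
PN = (0.341 − 0.116) / 0.341 = 0.225 / 0.341 ≈ 0.6598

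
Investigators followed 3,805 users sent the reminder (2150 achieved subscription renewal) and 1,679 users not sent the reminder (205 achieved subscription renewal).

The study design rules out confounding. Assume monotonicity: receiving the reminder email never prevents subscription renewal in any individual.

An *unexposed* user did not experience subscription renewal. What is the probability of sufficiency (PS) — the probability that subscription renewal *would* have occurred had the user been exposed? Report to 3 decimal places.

PS ≈ 0.505

p₁ = P(outcome | exposed) = 2150/3805 = 0.56505
p₀ = P(outcome | unexposed) = 205/1679 = 0.1221
Under exogeneity and monotonicity, PS = (p₁ − p₀) / (1 − p₀).
PS = (0.56505 − 0.1221) / (1 − 0.1221) = 0.44295 / 0.8779 ≈ 0.5046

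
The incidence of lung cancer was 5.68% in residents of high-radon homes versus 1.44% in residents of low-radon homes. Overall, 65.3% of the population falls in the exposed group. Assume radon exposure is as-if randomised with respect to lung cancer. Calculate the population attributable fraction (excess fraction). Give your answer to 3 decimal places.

PAF ≈ 0.658

p₁ = 0.0568, p₀ = 0.0144.
Overall risk P(Y=1) = π·p₁ + (1−π)·p₀ = 0.653×0.0568 + 0.347×0.0144 = 0.042087.
Under exogeneity, PAF = [P(Y=1) − p₀] / P(Y=1).
PAF = (0.042087 − 0.0144) / 0.042087 ≈ 0.6579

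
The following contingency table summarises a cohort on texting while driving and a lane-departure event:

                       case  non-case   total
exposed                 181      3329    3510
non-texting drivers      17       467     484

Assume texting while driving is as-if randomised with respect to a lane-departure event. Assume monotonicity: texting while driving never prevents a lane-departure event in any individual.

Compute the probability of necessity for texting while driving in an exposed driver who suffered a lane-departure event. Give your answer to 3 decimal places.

p₁ = P(outcome | exposed) = 181/3510 = 0.051567
p₀ = P(outcome | unexposed) = 17/484 = 0.035124
Under exogeneity and monotonicity, PN = (p₁ − p₀) / p₁.
PN = (0.051567 − 0.035124) / 0.051567 = 0.016443 / 0.051567 ≈ 0.3189

PN ≈ 0.319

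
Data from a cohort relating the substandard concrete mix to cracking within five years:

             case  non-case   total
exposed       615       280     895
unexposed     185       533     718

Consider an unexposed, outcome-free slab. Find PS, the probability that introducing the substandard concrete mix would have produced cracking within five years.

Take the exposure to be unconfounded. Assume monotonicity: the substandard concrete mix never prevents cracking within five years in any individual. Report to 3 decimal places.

PS ≈ 0.579

p₁ = P(outcome | exposed) = 615/895 = 0.68715
p₀ = P(outcome | unexposed) = 185/718 = 0.25766
Under exogeneity and monotonicity, PS = (p₁ − p₀) / (1 − p₀).
PS = (0.68715 − 0.25766) / (1 − 0.25766) = 0.42949 / 0.74234 ≈ 0.5786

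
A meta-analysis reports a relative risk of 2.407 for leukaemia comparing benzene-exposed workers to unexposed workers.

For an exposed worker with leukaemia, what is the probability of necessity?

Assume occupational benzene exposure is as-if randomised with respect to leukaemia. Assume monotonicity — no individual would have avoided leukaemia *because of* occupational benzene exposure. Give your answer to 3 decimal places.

PN ≈ 0.585

Under exogeneity and monotonicity, PN = (RR − 1) / RR = 1 − 1/RR.
PN = (2.407 − 1) / 2.407 = 1.407 / 2.407 ≈ 0.5845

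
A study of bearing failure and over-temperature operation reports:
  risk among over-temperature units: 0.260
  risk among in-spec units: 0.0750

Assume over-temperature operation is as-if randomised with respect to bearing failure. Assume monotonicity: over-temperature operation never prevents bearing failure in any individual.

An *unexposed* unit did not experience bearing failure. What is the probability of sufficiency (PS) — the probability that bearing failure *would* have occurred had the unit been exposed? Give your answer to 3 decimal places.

PS ≈ 0.200

Let p₁ = 0.26, p₀ = 0.075.
Under exogeneity and monotonicity, PS = (p₁ − p₀) / (1 − p₀).
PS = (0.26 − 0.075) / (1 − 0.075) = 0.185 / 0.925 ≈ 0.2000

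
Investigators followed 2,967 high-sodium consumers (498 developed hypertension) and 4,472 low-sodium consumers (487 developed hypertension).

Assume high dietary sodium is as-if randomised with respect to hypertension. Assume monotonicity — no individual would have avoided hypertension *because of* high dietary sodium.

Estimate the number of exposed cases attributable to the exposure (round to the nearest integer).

p₁ = P(outcome | exposed) = 498/2967 = 0.16785
p₀ = P(outcome | unexposed) = 487/4472 = 0.1089
PN = (p₁ − p₀)/p₁ = (0.16785 − 0.1089) / 0.16785 ≈ 0.35119.
Attributable cases ≈ PN × (exposed cases) = 0.35119 × 498 ≈ 174.89.

about 175 cases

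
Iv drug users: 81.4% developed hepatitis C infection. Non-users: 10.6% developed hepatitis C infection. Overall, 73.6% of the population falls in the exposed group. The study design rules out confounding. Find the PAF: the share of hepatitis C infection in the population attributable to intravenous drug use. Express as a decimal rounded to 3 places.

PAF ≈ 0.831

p₁ = 0.814, p₀ = 0.106.
Overall risk P(Y=1) = π·p₁ + (1−π)·p₀ = 0.736×0.814 + 0.264×0.106 = 0.62709.
Under exogeneity, PAF = [P(Y=1) − p₀] / P(Y=1).
PAF = (0.62709 − 0.106) / 0.62709 ≈ 0.8310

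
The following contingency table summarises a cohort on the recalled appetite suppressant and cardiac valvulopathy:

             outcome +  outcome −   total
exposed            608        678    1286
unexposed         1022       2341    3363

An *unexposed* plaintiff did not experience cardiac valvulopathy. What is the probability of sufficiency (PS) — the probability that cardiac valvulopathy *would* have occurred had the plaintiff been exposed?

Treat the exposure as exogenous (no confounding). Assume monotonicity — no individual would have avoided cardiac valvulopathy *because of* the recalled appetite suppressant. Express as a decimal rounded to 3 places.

p₁ = P(outcome | exposed) = 608/1286 = 0.47278
p₀ = P(outcome | unexposed) = 1022/3363 = 0.3039
Under exogeneity and monotonicity, PS = (p₁ − p₀) / (1 − p₀).
PS = (0.47278 − 0.3039) / (1 − 0.3039) = 0.16889 / 0.6961 ≈ 0.2426

PS ≈ 0.243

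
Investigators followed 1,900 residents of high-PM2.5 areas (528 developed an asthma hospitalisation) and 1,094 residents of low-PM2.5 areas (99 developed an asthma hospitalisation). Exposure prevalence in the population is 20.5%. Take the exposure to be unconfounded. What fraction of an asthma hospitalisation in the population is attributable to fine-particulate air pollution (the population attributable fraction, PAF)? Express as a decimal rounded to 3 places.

PAF ≈ 0.298

p₁ = P(outcome | exposed) = 528/1900 = 0.27789
p₀ = P(outcome | unexposed) = 99/1094 = 0.090494
Overall risk P(Y=1) = π·p₁ + (1−π)·p₀ = 0.205×0.27789 + 0.795×0.090494 = 0.12891.
Under exogeneity, PAF = [P(Y=1) − p₀] / P(Y=1).
PAF = (0.12891 − 0.090494) / 0.12891 ≈ 0.2980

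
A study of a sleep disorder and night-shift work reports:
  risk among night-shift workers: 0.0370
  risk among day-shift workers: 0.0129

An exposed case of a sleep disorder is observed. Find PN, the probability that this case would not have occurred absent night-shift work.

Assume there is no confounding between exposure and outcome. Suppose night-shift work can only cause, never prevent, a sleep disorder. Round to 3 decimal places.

Let p₁ = 0.037, p₀ = 0.0129.
Under exogeneity and monotonicity, PN = (p₁ − p₀) / p₁.
PN = (0.037 − 0.0129) / 0.037 = 0.0241 / 0.037 ≈ 0.6514

PN ≈ 0.651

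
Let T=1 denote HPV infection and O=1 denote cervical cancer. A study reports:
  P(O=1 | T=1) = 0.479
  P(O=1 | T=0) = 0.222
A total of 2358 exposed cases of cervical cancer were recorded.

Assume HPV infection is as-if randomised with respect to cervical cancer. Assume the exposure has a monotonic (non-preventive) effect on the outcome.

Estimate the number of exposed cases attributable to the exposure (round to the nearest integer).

about 1265 cases

Let p₁ = 0.479, p₀ = 0.222.
PN = (p₁ − p₀)/p₁ = (0.479 − 0.222) / 0.479 ≈ 0.53653.
Attributable cases ≈ PN × (exposed cases) = 0.53653 × 2358 ≈ 1265.15.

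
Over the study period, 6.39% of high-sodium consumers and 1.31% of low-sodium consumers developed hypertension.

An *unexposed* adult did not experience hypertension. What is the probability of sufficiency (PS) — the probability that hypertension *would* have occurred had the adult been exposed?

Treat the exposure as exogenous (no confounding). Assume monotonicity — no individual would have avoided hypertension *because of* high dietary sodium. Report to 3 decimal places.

PS ≈ 0.051

p₁ = 0.0639, p₀ = 0.0131.
Under exogeneity and monotonicity, PS = (p₁ − p₀) / (1 − p₀).
PS = (0.0639 − 0.0131) / (1 − 0.0131) = 0.0508 / 0.9869 ≈ 0.0515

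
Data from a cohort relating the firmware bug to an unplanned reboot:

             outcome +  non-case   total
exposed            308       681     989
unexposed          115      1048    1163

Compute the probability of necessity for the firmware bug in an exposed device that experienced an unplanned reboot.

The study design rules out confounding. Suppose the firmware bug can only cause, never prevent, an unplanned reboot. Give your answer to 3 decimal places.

p₁ = P(outcome | exposed) = 308/989 = 0.31143
p₀ = P(outcome | unexposed) = 115/1163 = 0.098882
Under exogeneity and monotonicity, PN = (p₁ − p₀)/p₁.
PN = (0.31143 − 0.098882) / 0.31143 ≈ 0.6825

PN ≈ 0.682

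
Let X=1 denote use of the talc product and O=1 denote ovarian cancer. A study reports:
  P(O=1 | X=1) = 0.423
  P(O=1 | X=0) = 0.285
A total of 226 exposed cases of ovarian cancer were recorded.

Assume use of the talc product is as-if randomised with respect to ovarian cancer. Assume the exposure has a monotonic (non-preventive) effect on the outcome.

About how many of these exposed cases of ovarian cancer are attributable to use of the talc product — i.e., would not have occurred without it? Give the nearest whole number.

about 74 cases

Let p₁ = 0.423, p₀ = 0.285.
PN = (p₁ − p₀)/p₁ = (0.423 − 0.285) / 0.423 ≈ 0.32624.
Attributable cases ≈ PN × (exposed cases) = 0.32624 × 226 ≈ 73.73.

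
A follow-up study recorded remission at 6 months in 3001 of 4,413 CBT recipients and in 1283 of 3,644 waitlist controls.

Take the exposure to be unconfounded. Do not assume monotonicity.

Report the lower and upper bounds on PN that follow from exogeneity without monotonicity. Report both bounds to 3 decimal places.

p₁ = P(outcome | exposed) = 3001/4413 = 0.68004
p₀ = P(outcome | unexposed) = 1283/3644 = 0.35209
Under exogeneity alone the bounds on PN are max{0,(p₁−p₀)/p₁} ≤ PN ≤ min{1,(1−p₀)/p₁}.
  lower = (p₁ − p₀)/p₁ = 0.32795 / 0.68004 ≈ 0.4823
  upper = min{1, (1 − p₀)/p₁} = 0.64791 / 0.68004 ≈ 0.9528

0.482 ≤ PN ≤ 0.953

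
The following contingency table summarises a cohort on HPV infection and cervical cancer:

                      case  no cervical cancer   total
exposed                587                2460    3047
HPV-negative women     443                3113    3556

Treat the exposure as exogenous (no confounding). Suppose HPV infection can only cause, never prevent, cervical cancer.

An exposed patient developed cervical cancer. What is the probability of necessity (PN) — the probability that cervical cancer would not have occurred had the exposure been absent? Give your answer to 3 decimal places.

PN ≈ 0.353

p₁ = P(outcome | exposed) = 587/3047 = 0.19265
p₀ = P(outcome | unexposed) = 443/3556 = 0.12458
Under exogeneity and monotonicity, PN = (p₁ − p₀)/p₁.
PN = (0.19265 − 0.12458) / 0.19265 ≈ 0.3533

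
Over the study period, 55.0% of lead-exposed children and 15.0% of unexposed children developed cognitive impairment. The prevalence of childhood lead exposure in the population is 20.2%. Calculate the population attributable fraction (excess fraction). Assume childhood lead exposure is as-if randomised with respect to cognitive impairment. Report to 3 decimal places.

p₁ = 0.55, p₀ = 0.15.
Overall risk P(Y=1) = π·p₁ + (1−π)·p₀ = 0.202×0.55 + 0.798×0.15 = 0.2308.
Under exogeneity, PAF = [P(Y=1) − p₀] / P(Y=1).
PAF = (0.2308 − 0.15) / 0.2308 ≈ 0.3501

PAF ≈ 0.350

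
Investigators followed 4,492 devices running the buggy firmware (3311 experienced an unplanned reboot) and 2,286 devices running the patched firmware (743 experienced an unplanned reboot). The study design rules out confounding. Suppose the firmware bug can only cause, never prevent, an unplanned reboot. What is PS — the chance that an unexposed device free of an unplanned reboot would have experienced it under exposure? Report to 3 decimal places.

PS ≈ 0.610

p₁ = P(outcome | exposed) = 3311/4492 = 0.73709
p₀ = P(outcome | unexposed) = 743/2286 = 0.32502
Under exogeneity and monotonicity, PS = (p₁ − p₀) / (1 − p₀).
PS = (0.73709 − 0.32502) / (1 − 0.32502) = 0.41207 / 0.67498 ≈ 0.6105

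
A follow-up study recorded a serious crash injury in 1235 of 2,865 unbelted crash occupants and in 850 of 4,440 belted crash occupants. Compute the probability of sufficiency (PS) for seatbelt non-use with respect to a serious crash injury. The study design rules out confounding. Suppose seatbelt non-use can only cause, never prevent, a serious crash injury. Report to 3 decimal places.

p₁ = P(outcome | exposed) = 1235/2865 = 0.43106
p₀ = P(outcome | unexposed) = 850/4440 = 0.19144
Under exogeneity and monotonicity, PS = (p₁ − p₀) / (1 − p₀).
PS = (0.43106 − 0.19144) / (1 − 0.19144) = 0.23962 / 0.80856 ≈ 0.2964

PS ≈ 0.296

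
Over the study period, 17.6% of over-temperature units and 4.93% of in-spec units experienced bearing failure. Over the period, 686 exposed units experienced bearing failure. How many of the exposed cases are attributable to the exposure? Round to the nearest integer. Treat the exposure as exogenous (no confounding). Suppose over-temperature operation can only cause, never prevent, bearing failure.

about 494 cases

p₁ = 0.176, p₀ = 0.0493.
PN = (p₁ − p₀)/p₁ = (0.176 − 0.0493) / 0.176 ≈ 0.71989.
Attributable cases ≈ PN × (exposed cases) = 0.71989 × 686 ≈ 493.84.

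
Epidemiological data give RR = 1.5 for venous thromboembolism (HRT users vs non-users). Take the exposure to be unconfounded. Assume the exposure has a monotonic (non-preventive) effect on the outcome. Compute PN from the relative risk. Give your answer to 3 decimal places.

PN ≈ 0.333

Under exogeneity and monotonicity, PN = (RR − 1) / RR = 1 − 1/RR.
PN = (1.5 − 1) / 1.5 = 0.5 / 1.5 ≈ 0.3333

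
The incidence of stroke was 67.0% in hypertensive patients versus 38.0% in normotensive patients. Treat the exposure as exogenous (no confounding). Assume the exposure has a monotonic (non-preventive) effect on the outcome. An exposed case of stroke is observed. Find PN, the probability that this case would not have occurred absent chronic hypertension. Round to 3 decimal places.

PN ≈ 0.433

p₁ = 0.67, p₀ = 0.38.
Under exogeneity and monotonicity, PN = (p₁ − p₀) / p₁.
PN = (0.67 − 0.38) / 0.67 = 0.29 / 0.67 ≈ 0.4328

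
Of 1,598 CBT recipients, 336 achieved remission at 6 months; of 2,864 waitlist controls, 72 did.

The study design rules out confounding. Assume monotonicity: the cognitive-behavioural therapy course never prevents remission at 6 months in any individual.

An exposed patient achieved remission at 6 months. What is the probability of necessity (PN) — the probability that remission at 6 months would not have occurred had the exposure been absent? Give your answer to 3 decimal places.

PN ≈ 0.880

p₁ = P(outcome | exposed) = 336/1598 = 0.21026
p₀ = P(outcome | unexposed) = 72/2864 = 0.02514
Under exogeneity and monotonicity, PN = (p₁ − p₀) / p₁.
PN = (0.21026 − 0.02514) / 0.21026 = 0.18512 / 0.21026 ≈ 0.8804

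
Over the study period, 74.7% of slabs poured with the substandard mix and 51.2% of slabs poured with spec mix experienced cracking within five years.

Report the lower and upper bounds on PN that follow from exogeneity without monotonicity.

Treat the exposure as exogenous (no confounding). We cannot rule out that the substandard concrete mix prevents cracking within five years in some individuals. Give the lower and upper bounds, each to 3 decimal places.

0.315 ≤ PN ≤ 0.653

p₁ = 0.747, p₀ = 0.512.
Under exogeneity alone the bounds on PN are max{0,(p₁−p₀)/p₁} ≤ PN ≤ min{1,(1−p₀)/p₁}.
  lower = (p₁ − p₀)/p₁ = 0.235 / 0.747 ≈ 0.3146
  upper = min{1, (1 − p₀)/p₁} = 0.488 / 0.747 ≈ 0.6533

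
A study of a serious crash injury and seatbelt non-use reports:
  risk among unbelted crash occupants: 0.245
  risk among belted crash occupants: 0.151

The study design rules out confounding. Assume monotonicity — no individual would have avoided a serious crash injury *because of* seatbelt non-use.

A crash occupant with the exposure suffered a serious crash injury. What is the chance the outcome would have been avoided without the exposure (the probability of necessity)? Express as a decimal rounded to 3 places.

PN ≈ 0.384

Let p₁ = 0.245, p₀ = 0.151.
Under exogeneity and monotonicity, PN = (p₁ − p₀) / p₁.
PN = (0.245 − 0.151) / 0.245 = 0.094 / 0.245 ≈ 0.3837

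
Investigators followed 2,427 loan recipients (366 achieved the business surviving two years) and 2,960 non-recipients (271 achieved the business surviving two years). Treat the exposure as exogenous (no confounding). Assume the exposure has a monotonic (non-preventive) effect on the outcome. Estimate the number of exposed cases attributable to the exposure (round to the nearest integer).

p₁ = P(outcome | exposed) = 366/2427 = 0.1508
p₀ = P(outcome | unexposed) = 271/2960 = 0.091554
PN = (p₁ − p₀)/p₁ = (0.1508 − 0.091554) / 0.1508 ≈ 0.39289.
Attributable cases ≈ PN × (exposed cases) = 0.39289 × 366 ≈ 143.80.

about 144 cases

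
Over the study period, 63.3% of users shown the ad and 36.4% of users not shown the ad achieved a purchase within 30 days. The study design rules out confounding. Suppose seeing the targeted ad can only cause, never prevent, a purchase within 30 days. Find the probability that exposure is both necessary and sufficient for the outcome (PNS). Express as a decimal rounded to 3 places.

PNS ≈ 0.269

p₁ = 0.633, p₀ = 0.364.
Under exogeneity and monotonicity, PNS = p₁ − p₀.
PNS = 0.633 − 0.364 = 0.269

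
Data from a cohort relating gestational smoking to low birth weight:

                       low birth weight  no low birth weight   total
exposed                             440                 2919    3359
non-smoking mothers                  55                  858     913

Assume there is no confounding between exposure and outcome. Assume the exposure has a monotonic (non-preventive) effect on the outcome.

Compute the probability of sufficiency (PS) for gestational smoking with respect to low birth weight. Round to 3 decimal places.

p₁ = P(outcome | exposed) = 440/3359 = 0.13099
p₀ = P(outcome | unexposed) = 55/913 = 0.060241
Under exogeneity and monotonicity, PS = (p₁ − p₀) / (1 − p₀).
PS = (0.13099 − 0.060241) / (1 − 0.060241) = 0.07075 / 0.93976 ≈ 0.0753

PS ≈ 0.075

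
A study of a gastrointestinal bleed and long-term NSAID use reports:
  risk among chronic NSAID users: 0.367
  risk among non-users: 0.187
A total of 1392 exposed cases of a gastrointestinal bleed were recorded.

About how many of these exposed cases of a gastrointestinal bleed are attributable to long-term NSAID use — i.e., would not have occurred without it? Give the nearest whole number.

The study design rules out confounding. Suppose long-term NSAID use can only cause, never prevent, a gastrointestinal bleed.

about 683 cases

Let p₁ = 0.367, p₀ = 0.187.
PN = (p₁ − p₀)/p₁ = (0.367 − 0.187) / 0.367 ≈ 0.49046.
Attributable cases ≈ PN × (exposed cases) = 0.49046 × 1392 ≈ 682.72.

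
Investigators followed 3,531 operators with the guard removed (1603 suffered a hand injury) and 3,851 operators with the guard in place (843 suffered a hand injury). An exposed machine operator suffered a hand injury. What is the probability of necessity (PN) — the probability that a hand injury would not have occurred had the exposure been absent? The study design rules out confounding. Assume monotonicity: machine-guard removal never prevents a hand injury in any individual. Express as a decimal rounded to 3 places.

PN ≈ 0.518

p₁ = P(outcome | exposed) = 1603/3531 = 0.45398
p₀ = P(outcome | unexposed) = 843/3851 = 0.2189
Under exogeneity and monotonicity, PN = (p₁ − p₀) / p₁.
PN = (0.45398 − 0.2189) / 0.45398 = 0.23507 / 0.45398 ≈ 0.5178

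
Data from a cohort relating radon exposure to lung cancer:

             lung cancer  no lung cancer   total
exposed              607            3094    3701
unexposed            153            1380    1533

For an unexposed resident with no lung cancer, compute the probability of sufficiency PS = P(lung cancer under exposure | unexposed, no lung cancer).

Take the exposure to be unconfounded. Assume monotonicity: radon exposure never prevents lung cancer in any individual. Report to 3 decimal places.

p₁ = P(outcome | exposed) = 607/3701 = 0.16401
p₀ = P(outcome | unexposed) = 153/1533 = 0.099804
Under exogeneity and monotonicity, PS = (p₁ − p₀) / (1 − p₀).
PS = (0.16401 − 0.099804) / (1 − 0.099804) = 0.064205 / 0.9002 ≈ 0.0713

PS ≈ 0.071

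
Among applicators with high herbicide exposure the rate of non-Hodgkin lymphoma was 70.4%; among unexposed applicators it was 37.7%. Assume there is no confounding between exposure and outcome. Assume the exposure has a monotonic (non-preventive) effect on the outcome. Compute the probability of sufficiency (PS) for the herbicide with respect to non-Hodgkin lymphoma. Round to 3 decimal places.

PS ≈ 0.525

p₁ = 0.704, p₀ = 0.377.
Under exogeneity and monotonicity, PS = (p₁ − p₀) / (1 − p₀).
PS = (0.704 − 0.377) / (1 − 0.377) = 0.327 / 0.623 ≈ 0.5249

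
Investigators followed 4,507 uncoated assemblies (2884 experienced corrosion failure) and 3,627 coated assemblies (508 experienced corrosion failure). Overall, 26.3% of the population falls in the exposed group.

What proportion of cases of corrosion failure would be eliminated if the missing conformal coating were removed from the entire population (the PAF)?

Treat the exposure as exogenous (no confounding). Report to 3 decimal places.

PAF ≈ 0.484

p₁ = P(outcome | exposed) = 2884/4507 = 0.63989
p₀ = P(outcome | unexposed) = 508/3627 = 0.14006
Overall risk P(Y=1) = π·p₁ + (1−π)·p₀ = 0.263×0.63989 + 0.737×0.14006 = 0.27152.
Under exogeneity, PAF = [P(Y=1) − p₀] / P(Y=1).
PAF = (0.27152 − 0.14006) / 0.27152 ≈ 0.4842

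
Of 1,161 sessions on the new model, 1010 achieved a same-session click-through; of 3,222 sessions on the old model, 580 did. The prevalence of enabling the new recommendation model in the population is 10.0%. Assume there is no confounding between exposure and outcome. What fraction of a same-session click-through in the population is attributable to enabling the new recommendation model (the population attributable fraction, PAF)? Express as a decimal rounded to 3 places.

PAF ≈ 0.277

p₁ = P(outcome | exposed) = 1010/1161 = 0.86994
p₀ = P(outcome | unexposed) = 580/3222 = 0.18001
Overall risk P(Y=1) = π·p₁ + (1−π)·p₀ = 0.1×0.86994 + 0.9×0.18001 = 0.24901.
Under exogeneity, PAF = [P(Y=1) − p₀] / P(Y=1).
PAF = (0.24901 − 0.18001) / 0.24901 ≈ 0.2771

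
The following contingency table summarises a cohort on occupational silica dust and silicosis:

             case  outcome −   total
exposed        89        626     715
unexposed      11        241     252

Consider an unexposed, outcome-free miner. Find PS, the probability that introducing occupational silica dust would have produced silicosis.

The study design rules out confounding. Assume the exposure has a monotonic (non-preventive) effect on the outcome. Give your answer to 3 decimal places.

p₁ = P(outcome | exposed) = 89/715 = 0.12448
p₀ = P(outcome | unexposed) = 11/252 = 0.043651
Under exogeneity and monotonicity, PS = (p₁ − p₀)/(1 − p₀).
PS = (0.12448 − 0.043651) / 0.95635 ≈ 0.0845

PS ≈ 0.085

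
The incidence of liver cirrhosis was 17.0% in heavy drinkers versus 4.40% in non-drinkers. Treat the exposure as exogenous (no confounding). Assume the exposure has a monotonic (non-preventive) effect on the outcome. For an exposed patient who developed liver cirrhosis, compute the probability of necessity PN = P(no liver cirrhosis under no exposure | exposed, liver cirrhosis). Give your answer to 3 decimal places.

PN ≈ 0.741

p₁ = 0.17, p₀ = 0.044.
Under exogeneity and monotonicity, PN = (p₁ − p₀) / p₁.
PN = (0.17 − 0.044) / 0.17 = 0.126 / 0.17 ≈ 0.7412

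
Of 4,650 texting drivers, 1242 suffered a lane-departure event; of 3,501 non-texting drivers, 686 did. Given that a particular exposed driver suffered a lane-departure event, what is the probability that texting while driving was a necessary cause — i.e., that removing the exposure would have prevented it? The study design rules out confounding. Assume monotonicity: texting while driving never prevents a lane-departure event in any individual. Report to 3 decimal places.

p₁ = P(outcome | exposed) = 1242/4650 = 0.2671
p₀ = P(outcome | unexposed) = 686/3501 = 0.19594
Under exogeneity and monotonicity, PN = (p₁ − p₀) / p₁.
PN = (0.2671 − 0.19594) / 0.2671 = 0.071153 / 0.2671 ≈ 0.2664

PN ≈ 0.266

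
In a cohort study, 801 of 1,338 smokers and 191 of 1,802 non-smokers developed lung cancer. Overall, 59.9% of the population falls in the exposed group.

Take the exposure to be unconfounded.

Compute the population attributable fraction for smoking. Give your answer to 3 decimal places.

p₁ = P(outcome | exposed) = 801/1338 = 0.59865
p₀ = P(outcome | unexposed) = 191/1802 = 0.10599
Overall risk P(Y=1) = π·p₁ + (1−π)·p₀ = 0.599×0.59865 + 0.401×0.10599 = 0.4011.
Under exogeneity, PAF = [P(Y=1) − p₀] / P(Y=1).
PAF = (0.4011 − 0.10599) / 0.4011 ≈ 0.7357

PAF ≈ 0.736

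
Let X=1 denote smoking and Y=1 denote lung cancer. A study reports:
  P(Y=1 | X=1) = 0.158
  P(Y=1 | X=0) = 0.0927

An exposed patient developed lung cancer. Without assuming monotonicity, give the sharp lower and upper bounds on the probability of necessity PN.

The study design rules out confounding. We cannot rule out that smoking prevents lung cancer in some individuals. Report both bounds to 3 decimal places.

0.413 ≤ PN ≤ 1.000

Let p₁ = 0.158, p₀ = 0.0927.
Under exogeneity alone the bounds on PN are max{0,(p₁−p₀)/p₁} ≤ PN ≤ min{1,(1−p₀)/p₁}.
  lower = (p₁ − p₀)/p₁ = 0.0653 / 0.158 ≈ 0.4133
  upper = min{1, (1 − p₀)/p₁} = 0.9073 / 0.158 ≈ 5.7424 → capped at 1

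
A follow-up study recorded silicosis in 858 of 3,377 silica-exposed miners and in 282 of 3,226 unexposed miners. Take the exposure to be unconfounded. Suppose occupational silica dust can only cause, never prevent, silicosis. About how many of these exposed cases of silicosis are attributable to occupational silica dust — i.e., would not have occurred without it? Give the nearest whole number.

p₁ = P(outcome | exposed) = 858/3377 = 0.25407
p₀ = P(outcome | unexposed) = 282/3226 = 0.087415
PN = (p₁ − p₀)/p₁ = (0.25407 − 0.087415) / 0.25407 ≈ 0.65594.
Attributable cases ≈ PN × (exposed cases) = 0.65594 × 858 ≈ 562.80.

about 563 cases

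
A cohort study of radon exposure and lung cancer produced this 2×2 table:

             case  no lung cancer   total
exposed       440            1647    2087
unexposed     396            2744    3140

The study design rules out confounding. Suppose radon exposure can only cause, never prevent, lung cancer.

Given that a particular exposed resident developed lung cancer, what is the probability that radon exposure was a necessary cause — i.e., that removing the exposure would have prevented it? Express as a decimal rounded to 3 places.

PN ≈ 0.402

p₁ = P(outcome | exposed) = 440/2087 = 0.21083
p₀ = P(outcome | unexposed) = 396/3140 = 0.12611
Under exogeneity and monotonicity, PN = (p₁ − p₀) / p₁.
PN = (0.21083 − 0.12611) / 0.21083 = 0.084714 / 0.21083 ≈ 0.4018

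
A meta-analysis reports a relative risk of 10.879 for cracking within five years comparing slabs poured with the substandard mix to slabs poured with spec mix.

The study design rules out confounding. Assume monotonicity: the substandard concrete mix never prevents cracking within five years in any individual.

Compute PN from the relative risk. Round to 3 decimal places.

Under exogeneity and monotonicity, PN = (RR − 1) / RR = 1 − 1/RR.
PN = (10.879 − 1) / 10.879 = 9.879 / 10.879 ≈ 0.9081

PN ≈ 0.908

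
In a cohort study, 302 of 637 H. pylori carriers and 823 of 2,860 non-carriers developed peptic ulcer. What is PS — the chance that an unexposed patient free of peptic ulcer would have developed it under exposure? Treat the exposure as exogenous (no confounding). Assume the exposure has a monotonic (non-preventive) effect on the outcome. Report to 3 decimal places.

p₁ = P(outcome | exposed) = 302/637 = 0.4741
p₀ = P(outcome | unexposed) = 823/2860 = 0.28776
Under exogeneity and monotonicity, PS = (p₁ − p₀) / (1 − p₀).
PS = (0.4741 − 0.28776) / (1 − 0.28776) = 0.18634 / 0.71224 ≈ 0.2616

PS ≈ 0.262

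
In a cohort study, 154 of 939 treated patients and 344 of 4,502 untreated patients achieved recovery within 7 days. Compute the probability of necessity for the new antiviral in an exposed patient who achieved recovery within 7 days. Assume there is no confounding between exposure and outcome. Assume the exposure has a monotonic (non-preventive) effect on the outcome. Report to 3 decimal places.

PN ≈ 0.534

p₁ = P(outcome | exposed) = 154/939 = 0.164
p₀ = P(outcome | unexposed) = 344/4502 = 0.07641
Under exogeneity and monotonicity, PN = (p₁ − p₀) / p₁.
PN = (0.164 − 0.07641) / 0.164 = 0.087594 / 0.164 ≈ 0.5341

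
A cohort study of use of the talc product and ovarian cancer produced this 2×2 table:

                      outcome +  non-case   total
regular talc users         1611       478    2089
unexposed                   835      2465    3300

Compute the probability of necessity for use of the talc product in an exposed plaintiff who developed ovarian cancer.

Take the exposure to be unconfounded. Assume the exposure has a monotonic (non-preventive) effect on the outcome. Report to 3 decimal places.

PN ≈ 0.672

p₁ = P(outcome | exposed) = 1611/2089 = 0.77118
p₀ = P(outcome | unexposed) = 835/3300 = 0.25303
Under exogeneity and monotonicity, PN = (p₁ − p₀) / p₁.
PN = (0.77118 − 0.25303) / 0.77118 = 0.51815 / 0.77118 ≈ 0.6719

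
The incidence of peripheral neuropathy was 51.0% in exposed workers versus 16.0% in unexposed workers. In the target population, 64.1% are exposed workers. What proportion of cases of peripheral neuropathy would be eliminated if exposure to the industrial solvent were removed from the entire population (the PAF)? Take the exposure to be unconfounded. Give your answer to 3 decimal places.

p₁ = 0.51, p₀ = 0.16.
Overall risk P(Y=1) = π·p₁ + (1−π)·p₀ = 0.641×0.51 + 0.359×0.16 = 0.38435.
Under exogeneity, PAF = [P(Y=1) − p₀] / P(Y=1).
PAF = (0.38435 − 0.16) / 0.38435 ≈ 0.5837

PAF ≈ 0.584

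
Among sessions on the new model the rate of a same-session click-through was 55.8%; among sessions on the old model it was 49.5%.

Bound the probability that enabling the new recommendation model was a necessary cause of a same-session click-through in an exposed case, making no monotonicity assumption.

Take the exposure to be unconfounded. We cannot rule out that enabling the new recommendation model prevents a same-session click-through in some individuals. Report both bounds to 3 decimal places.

0.113 ≤ PN ≤ 0.905

p₁ = 0.558, p₀ = 0.495.
Under exogeneity alone the bounds on PN are max{0,(p₁−p₀)/p₁} ≤ PN ≤ min{1,(1−p₀)/p₁}.
  lower = (p₁ − p₀)/p₁ = 0.063 / 0.558 ≈ 0.1129
  upper = min{1, (1 − p₀)/p₁} = 0.505 / 0.558 ≈ 0.9050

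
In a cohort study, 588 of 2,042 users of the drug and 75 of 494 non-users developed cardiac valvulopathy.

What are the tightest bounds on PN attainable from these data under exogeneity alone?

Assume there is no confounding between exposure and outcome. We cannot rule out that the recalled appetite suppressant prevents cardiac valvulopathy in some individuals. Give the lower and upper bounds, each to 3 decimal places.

p₁ = P(outcome | exposed) = 588/2042 = 0.28795
p₀ = P(outcome | unexposed) = 75/494 = 0.15182
Under exogeneity alone the bounds on PN are max{0,(p₁−p₀)/p₁} ≤ PN ≤ min{1,(1−p₀)/p₁}.
  lower = (p₁ − p₀)/p₁ = 0.13613 / 0.28795 ≈ 0.4728
  upper = min{1, (1 − p₀)/p₁} = 0.84818 / 0.28795 ≈ 2.9455 → capped at 1

0.473 ≤ PN ≤ 1.000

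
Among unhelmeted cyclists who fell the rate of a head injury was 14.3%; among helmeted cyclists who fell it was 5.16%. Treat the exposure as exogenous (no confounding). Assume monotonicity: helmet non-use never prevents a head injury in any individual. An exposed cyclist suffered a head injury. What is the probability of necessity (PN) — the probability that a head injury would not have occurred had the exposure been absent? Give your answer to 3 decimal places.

p₁ = 0.143, p₀ = 0.0516.
Under exogeneity and monotonicity, PN = (p₁ − p₀) / p₁.
PN = (0.143 − 0.0516) / 0.143 = 0.0914 / 0.143 ≈ 0.6392

PN ≈ 0.639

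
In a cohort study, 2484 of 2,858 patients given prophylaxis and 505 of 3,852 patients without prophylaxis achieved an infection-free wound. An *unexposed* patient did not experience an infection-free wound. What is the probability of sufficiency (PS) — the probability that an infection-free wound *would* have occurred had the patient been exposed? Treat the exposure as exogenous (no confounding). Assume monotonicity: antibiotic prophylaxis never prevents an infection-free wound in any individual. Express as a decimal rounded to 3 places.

p₁ = P(outcome | exposed) = 2484/2858 = 0.86914
p₀ = P(outcome | unexposed) = 505/3852 = 0.1311
Under exogeneity and monotonicity, PS = (p₁ − p₀) / (1 − p₀).
PS = (0.86914 − 0.1311) / (1 − 0.1311) = 0.73804 / 0.8689 ≈ 0.8494

PS ≈ 0.849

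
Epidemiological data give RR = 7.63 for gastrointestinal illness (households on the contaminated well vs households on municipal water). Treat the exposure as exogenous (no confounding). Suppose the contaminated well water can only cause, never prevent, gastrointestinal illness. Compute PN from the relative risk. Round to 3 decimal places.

PN ≈ 0.869

Under exogeneity and monotonicity, PN = (RR − 1) / RR = 1 − 1/RR.
PN = (7.63 − 1) / 7.63 = 6.63 / 7.63 ≈ 0.8689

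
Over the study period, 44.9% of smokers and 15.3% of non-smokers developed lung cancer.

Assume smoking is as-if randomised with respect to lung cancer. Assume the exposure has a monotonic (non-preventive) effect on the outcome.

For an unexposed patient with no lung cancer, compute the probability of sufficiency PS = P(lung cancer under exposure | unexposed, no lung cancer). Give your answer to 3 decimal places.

PS ≈ 0.349

p₁ = 0.449, p₀ = 0.153.
Under exogeneity and monotonicity, PS = (p₁ − p₀) / (1 − p₀).
PS = (0.449 − 0.153) / (1 − 0.153) = 0.296 / 0.847 ≈ 0.3495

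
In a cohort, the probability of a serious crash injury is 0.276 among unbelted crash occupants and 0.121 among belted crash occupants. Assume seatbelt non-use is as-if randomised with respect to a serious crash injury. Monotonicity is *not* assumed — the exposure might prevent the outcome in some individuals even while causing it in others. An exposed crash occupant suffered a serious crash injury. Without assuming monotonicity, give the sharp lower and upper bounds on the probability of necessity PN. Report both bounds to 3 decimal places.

0.562 ≤ PN ≤ 1.000

Let p₁ = 0.276, p₀ = 0.121.
Under exogeneity alone the bounds on PN are max{0,(p₁−p₀)/p₁} ≤ PN ≤ min{1,(1−p₀)/p₁}.
  lower = (p₁ − p₀)/p₁ = 0.155 / 0.276 ≈ 0.5616
  upper = min{1, (1 − p₀)/p₁} = 0.879 / 0.276 ≈ 3.1848 → capped at 1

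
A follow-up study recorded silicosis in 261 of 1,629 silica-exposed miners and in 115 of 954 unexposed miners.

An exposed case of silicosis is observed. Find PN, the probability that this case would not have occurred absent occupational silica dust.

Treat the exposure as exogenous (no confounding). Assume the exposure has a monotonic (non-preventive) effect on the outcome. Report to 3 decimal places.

PN ≈ 0.248

p₁ = P(outcome | exposed) = 261/1629 = 0.16022
p₀ = P(outcome | unexposed) = 115/954 = 0.12055
Under exogeneity and monotonicity, PN = (p₁ − p₀) / p₁.
PN = (0.16022 − 0.12055) / 0.16022 = 0.039676 / 0.16022 ≈ 0.2476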